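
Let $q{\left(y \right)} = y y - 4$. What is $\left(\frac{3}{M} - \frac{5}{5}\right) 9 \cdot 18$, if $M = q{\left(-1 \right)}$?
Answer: $-324$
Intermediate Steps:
$q{\left(y \right)} = -4 + y^{2}$ ($q{\left(y \right)} = y^{2} - 4 = -4 + y^{2}$)
$M = -3$ ($M = -4 + \left(-1\right)^{2} = -4 + 1 = -3$)
$\left(\frac{3}{M} - \frac{5}{5}\right) 9 \cdot 18 = \left(\frac{3}{-3} - \frac{5}{5}\right) 9 \cdot 18 = \left(3 \left(- \frac{1}{3}\right) - 1\right) 9 \cdot 18 = \left(-1 - 1\right) 9 \cdot 18 = \left(-2\right) 9 \cdot 18 = \left(-18\right) 18 = -324$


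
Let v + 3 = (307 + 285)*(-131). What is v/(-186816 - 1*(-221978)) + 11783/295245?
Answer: -22483412129/10381404690 ≈ -2.1657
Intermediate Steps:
v = -77555 (v = -3 + (307 + 285)*(-131) = -3 + 592*(-131) = -3 - 77552 = -77555)
v/(-186816 - 1*(-221978)) + 11783/295245 = -77555/(-186816 - 1*(-221978)) + 11783/295245 = -77555/(-186816 + 221978) + 11783*(1/295245) = -77555/35162 + 11783/295245 = -22483412129/10381404690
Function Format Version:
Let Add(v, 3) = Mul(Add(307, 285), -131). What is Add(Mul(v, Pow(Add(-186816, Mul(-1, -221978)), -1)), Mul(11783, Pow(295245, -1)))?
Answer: Rational(-22483412129, 10381404690) ≈ -2.1657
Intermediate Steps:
v = -77555 (v = Add(-3, Mul(Add(307, 285), -131)) = Add(-3, Mul(592, -131)) = Add(-3, -77552) = -77555)
Add(Mul(v, Pow(Add(-186816, Mul(-1, -221978)), -1)), Mul(11783, Pow(295245, -1))) = Add(Mul(-77555, Pow(Add(-186816, Mul(-1, -221978)), -1)), Mul(11783, Pow(295245, -1))) = Add(Mul(-77555, Pow(Add(-186816, 221978), -1)), Mul(11783, Rational(1, 295245))) = Add(Mul(-77555, Pow(35162, -1)), Rational(11783, 295245)) = Add(Mul(-77555, Rational(1, 35162)), Rational(11783, 295245)) = Add(Rational(-77555, 35162), Rational(11783, 295245)) = Rational(-22483412129, 10381404690)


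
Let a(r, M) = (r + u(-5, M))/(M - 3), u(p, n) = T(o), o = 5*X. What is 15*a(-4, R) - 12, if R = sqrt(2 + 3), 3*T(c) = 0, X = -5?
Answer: 33 + 15*sqrt(5) ≈ 66.541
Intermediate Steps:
o = -25 (o = 5*(-5) = -25)
T(c) = 0 (T(c) = (1/3)*0 = 0)
R = sqrt(5) ≈ 2.2361
u(p, n) = 0
a(r, M) = r/(-3 + M) (a(r, M) = (r + 0)/(M - 3) = r/(-3 + M))
15*a(-4, R) - 12 = 15*(-4/(-3 + sqrt(5))) - 12 = -60/(-3 + sqrt(5)) - 12 = -12 - 60/(-3 + sqrt(5))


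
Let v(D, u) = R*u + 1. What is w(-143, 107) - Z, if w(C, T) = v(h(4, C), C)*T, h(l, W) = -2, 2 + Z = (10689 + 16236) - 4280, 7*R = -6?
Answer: -65946/7 ≈ -9420.9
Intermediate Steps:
R = -6/7 (R = (⅐)*(-6) = -6/7 ≈ -0.85714)
Z = 22643 (Z = -2 + ((10689 + 16236) - 4280) = -2 + (26925 - 4280) = -2 + 22645 = 22643)
v(D, u) = 1 - 6*u/7 (v(D, u) = -6*u/7 + 1 = 1 - 6*u/7)
w(C, T) = T*(1 - 6*C/7) (w(C, T) = (1 - 6*C/7)*T = T*(1 - 6*C/7))
w(-143, 107) - Z = (⅐)*107*(7 - 6*(-143)) - 1*22643 = (⅐)*107*(7 + 858) - 22643 = (⅐)*107*865 - 22643 = 92555/7 - 22643 = -65946/7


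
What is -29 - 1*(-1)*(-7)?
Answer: -36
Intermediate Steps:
-29 - 1*(-1)*(-7) = -29 + 1*(-7) = -29 - 7 = -36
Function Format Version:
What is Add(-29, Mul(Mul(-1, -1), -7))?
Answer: -36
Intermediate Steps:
Add(-29, Mul(Mul(-1, -1), -7)) = Add(-29, Mul(1, -7)) = Add(-29, -7) = -36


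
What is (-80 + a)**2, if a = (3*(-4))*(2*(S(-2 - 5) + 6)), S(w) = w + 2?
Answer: 10816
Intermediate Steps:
S(w) = 2 + w
a = -24 (a = (3*(-4))*(2*((2 + (-2 - 5)) + 6)) = -24*((2 - 7) + 6) = -24*(-5 + 6) = -24 ≈ -24.000)
(-80 + a)**2 = (-80 - 24)**2 = (-104)**2 = 10816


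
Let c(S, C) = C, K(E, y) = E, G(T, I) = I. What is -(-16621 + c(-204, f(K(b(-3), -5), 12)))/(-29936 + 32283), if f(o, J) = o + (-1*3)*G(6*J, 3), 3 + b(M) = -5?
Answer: 16638/2347 ≈ 7.0891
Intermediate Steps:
b(M) = -8 (b(M) = -3 - 5 = -8)
f(o, J) = -9 + o (f(o, J) = o - 1*3*3 = o - 3*3 = o - 9 = -9 + o)
-(-16621 + c(-204, f(K(b(-3), -5), 12)))/(-29936 + 32283) = -(-16621 + (-9 - 8))/(-29936 + 32283) = -(-16621 - 17)/2347 = -(-16638)/2347 = -1*(-16638/2347) = 16638/2347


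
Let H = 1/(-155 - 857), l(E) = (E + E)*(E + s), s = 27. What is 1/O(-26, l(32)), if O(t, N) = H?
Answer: -1012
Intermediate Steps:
l(E) = 2*E*(27 + E) (l(E) = (E + E)*(E + 27) = (2*E)*(27 + E) = 2*E*(27 + E))
H = -1/1012 (H = 1/(-1012) = -1/1012 ≈ -0.00098814)
O(t, N) = -1/1012
1/O(-26, l(32)) = 1/(-1/1012) = -1012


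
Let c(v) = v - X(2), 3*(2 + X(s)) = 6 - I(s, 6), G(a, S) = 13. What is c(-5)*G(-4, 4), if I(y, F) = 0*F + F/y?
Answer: -52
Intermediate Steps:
I(y, F) = F/y (I(y, F) = 0 + F/y = F/y)
X(s) = -2/s (X(s) = -2 + (6 - 6/s)/3 = -2 + (2 - 2/s) = -2/s)
c(v) = 1 + v (c(v) = v - (-2)/2 = v - 1*(-1) = v + 1 = 1 + v)
c(-5)*G(-4, 4) = (1 - 5)*13 = -4*13 = -52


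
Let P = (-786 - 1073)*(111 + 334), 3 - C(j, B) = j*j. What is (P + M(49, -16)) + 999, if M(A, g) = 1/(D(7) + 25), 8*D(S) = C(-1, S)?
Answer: -83451852/101 ≈ -8.2626e+5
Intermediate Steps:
C(j, B) = 3 - j² (C(j, B) = 3 - j*j = 3 - j²)
D(S) = ¼ (D(S) = (3 - 1*(-1)²)/8 = (3 - 1*1)/8 = (3 - 1)/8 = (⅛)*2 = ¼)
P = -827255 (P = -1859*445 = -827255)
M(A, g) = 4/101 (M(A, g) = 1/(¼ + 25) = 1/(101/4) = 4/101)
(P + M(49, -16)) + 999 = (-827255 + 4/101) + 999 = -83552751/101 + 999 = -83451852/101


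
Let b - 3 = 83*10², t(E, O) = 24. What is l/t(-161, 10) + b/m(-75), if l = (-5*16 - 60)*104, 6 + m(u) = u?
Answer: -57443/81 ≈ -709.17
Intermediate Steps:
m(u) = -6 + u
l = -14560 (l = (-80 - 60)*104 = -140*104 = -14560)
b = 8303 (b = 3 + 83*10² = 3 + 83*100 = 3 + 8300 = 8303)
l/t(-161, 10) + b/m(-75) = -14560/24 + 8303/(-6 - 75) = -14560*1/24 + 8303/(-81) = -1820/3 + 8303*(-1/81) = -1820/3 - 8303/81 = -57443/81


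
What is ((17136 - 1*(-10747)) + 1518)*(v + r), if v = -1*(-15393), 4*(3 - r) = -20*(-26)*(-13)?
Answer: 502345486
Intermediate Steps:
r = 1693 (r = 3 - (-20*(-26))*(-13)/4 = 3 - 130*(-13) = 3 - 1/4*(-6760) = 3 + 1690 = 1693)
v = 15393
((17136 - 1*(-10747)) + 1518)*(v + r) = ((17136 - 1*(-10747)) + 1518)*(15393 + 1693) = ((17136 + 10747) + 1518)*17086 = (27883 + 1518)*17086 = 29401*17086 = 502345486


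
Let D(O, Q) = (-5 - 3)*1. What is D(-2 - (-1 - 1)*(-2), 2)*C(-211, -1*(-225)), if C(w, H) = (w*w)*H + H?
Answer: -80139600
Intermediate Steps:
C(w, H) = H + H*w² (C(w, H) = w²*H + H = H*w² + H = H + H*w²)
D(O, Q) = -8 (D(O, Q) = -8*1 = -8)
D(-2 - (-1 - 1)*(-2), 2)*C(-211, -1*(-225)) = -8*(-1*(-225))*(1 + (-211)²) = -1800*(1 + 44521) = -1800*44522 = -8*10017450 = -80139600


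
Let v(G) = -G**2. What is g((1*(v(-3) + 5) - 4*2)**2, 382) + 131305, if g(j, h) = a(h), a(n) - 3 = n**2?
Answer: 277232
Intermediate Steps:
a(n) = 3 + n**2
g(j, h) = 3 + h**2
g((1*(v(-3) + 5) - 4*2)**2, 382) + 131305 = (3 + 382**2) + 131305 = (3 + 145924) + 131305 = 145927 + 131305 = 277232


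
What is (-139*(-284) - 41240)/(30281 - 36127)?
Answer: 882/2923 ≈ 0.30174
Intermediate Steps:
(-139*(-284) - 41240)/(30281 - 36127) = (39476 - 41240)/(-5846) = -1764*(-1/5846) = 882/2923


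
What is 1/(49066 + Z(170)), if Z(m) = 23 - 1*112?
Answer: 1/48977 ≈ 2.0418e-5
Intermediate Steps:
Z(m) = -89 (Z(m) = 23 - 112 = -89)
1/(49066 + Z(170)) = 1/(49066 - 89) = 1/48977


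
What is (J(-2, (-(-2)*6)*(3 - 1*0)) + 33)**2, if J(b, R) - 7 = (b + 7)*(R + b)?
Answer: 44100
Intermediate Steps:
J(b, R) = 7 + (7 + b)*(R + b) (J(b, R) = 7 + (b + 7)*(R + b) = 7 + (7 + b)*(R + b))
(J(-2, (-(-2)*6)*(3 - 1*0)) + 33)**2 = ((7 + (-2)**2 + 7*((-(-2)*6)*(3 - 1*0)) + 7*(-2) + ((-(-2)*6)*(3 - 1*0))*(-2)) + 33)**2 = ((7 + 4 + 7*((-1*(-12))*(3 + 0)) - 14 + ((-1*(-12))*(3 + 0))*(-2)) + 33)**2 = ((7 + 4 + 7*(12*3) - 14 + (12*3)*(-2)) + 33)**2 = ((7 + 4 + 7*36 - 14 + 36*(-2)) + 33)**2 = ((7 + 4 + 252 - 14 - 72) + 33)**2 = (177 + 33)**2 = 210**2 = 44100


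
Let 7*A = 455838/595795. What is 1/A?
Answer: 4170565/455838 ≈ 9.1492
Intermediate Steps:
A = 455838/4170565 (A = (455838/595795)/7 = (455838*(1/595795))/7 = (1/7)*(455838/595795) = 455838/4170565 ≈ 0.10930)
1/A = 1/(455838/4170565) = 4170565/455838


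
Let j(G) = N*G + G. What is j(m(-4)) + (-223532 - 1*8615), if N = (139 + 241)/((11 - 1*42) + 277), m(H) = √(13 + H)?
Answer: -9517714/41 ≈ -2.3214e+5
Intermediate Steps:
N = 190/123 (N = 380/((11 - 42) + 277) = 380/(-31 + 277) = 380/246 = 380*(1/246) = 190/123 ≈ 1.5447)
j(G) = 313*G/123 (j(G) = 190*G/123 + G = 313*G/123)
j(m(-4)) + (-223532 - 1*8615) = 313*√(13 - 4)/123 + (-223532 - 1*8615) = 313*√9/123 + (-223532 - 8615) = (313/123)*3 - 232147 = 313/41 - 232147 = -9517714/41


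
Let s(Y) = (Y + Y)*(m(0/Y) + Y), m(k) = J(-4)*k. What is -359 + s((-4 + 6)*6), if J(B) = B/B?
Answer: -71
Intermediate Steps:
J(B) = 1
m(k) = k (m(k) = 1*k = k)
s(Y) = 2*Y² (s(Y) = (Y + Y)*(0/Y + Y) = (2*Y)*(0 + Y) = (2*Y)*Y = 2*Y²)
-359 + s((-4 + 6)*6) = -359 + 2*((-4 + 6)*6)² = -359 + 2*(2*6)² = -359 + 2*12² = -359 + 2*144 = -359 + 288 = -71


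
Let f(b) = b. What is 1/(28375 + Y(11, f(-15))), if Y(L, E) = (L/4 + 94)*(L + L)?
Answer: 2/61007 ≈ 3.2783e-5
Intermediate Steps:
Y(L, E) = 2*L*(94 + L/4) (Y(L, E) = (L*(¼) + 94)*(2*L) = (L/4 + 94)*(2*L) = (94 + L/4)*(2*L) = 2*L*(94 + L/4))
1/(28375 + Y(11, f(-15))) = 1/(28375 + (½)*11*(376 + 11)) = 1/(28375 + (½)*11*387) = 1/(28375 + 4257/2) = 1/(61007/2) = 2/61007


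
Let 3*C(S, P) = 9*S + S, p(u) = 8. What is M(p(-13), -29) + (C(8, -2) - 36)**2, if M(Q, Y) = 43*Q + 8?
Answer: 3952/9 ≈ 439.11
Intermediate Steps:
C(S, P) = 10*S/3 (C(S, P) = (9*S + S)/3 = (10*S)/3 = 10*S/3)
M(Q, Y) = 8 + 43*Q
M(p(-13), -29) + (C(8, -2) - 36)**2 = (8 + 43*8) + ((10/3)*8 - 36)**2 = (8 + 344) + (80/3 - 36)**2 = 352 + (-28/3)**2 = 352 + 784/9 = 3952/9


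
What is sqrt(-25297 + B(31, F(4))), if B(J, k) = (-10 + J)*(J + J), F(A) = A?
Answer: I*sqrt(23995) ≈ 154.9*I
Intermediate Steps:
B(J, k) = 2*J*(-10 + J) (B(J, k) = (-10 + J)*(2*J) = 2*J*(-10 + J))
sqrt(-25297 + B(31, F(4))) = sqrt(-25297 + 2*31*(-10 + 31)) = sqrt(-25297 + 2*31*21) = sqrt(-25297 + 1302) = sqrt(-23995) = I*sqrt(23995)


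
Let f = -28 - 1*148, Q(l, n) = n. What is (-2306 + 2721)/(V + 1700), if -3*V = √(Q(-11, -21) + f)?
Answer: 6349500/26010197 + 1245*I*√197/26010197 ≈ 0.24412 + 0.00067183*I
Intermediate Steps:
f = -176 (f = -28 - 148 = -176)
V = -I*√197/3 (V = -√(-21 - 176)/3 = -I*√197/3 ≈ -4.6786*I)
(-2306 + 2721)/(V + 1700) = (-2306 + 2721)/(-I*√197/3 + 1700) = 415/(1700 - I*√197/3)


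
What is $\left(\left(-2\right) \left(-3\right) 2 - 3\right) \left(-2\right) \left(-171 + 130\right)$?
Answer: $738$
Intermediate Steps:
$\left(\left(-2\right) \left(-3\right) 2 - 3\right) \left(-2\right) \left(-171 + 130\right) = \left(6 \cdot 2 - 3\right) \left(-2\right) \left(-41\right) = \left(12 - 3\right) \left(-2\right) \left(-41\right) = 9 \left(-2\right) \left(-41\right) = \left(-18\right) \left(-41\right) = 738$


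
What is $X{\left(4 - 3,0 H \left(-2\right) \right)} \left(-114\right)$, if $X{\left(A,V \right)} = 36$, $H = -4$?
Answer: $-4104$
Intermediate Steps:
$X{\left(4 - 3,0 H \left(-2\right) \right)} \left(-114\right) = 36 \left(-114\right) = -4104$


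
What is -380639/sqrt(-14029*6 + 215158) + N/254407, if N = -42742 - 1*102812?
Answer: -145554/254407 - 54377*sqrt(32746)/9356 ≈ -1052.3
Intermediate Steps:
N = -145554 (N = -42742 - 102812 = -145554)
-380639/sqrt(-14029*6 + 215158) + N/254407 = -380639/sqrt(-14029*6 + 215158) - 145554/254407 = -380639/sqrt(-84174 + 215158) - 145554*1/254407 = -380639*sqrt(32746)/65492 - 145554/254407 = -54377*sqrt(32746)/9356 - 145554/254407 = -145554/254407 - 54377*sqrt(32746)/9356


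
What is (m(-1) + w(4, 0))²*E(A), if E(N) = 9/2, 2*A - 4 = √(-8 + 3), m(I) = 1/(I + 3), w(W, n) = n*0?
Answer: 9/8 ≈ 1.1250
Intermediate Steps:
w(W, n) = 0
m(I) = 1/(3 + I)
A = 2 + I*√5/2 (A = 2 + √(-8 + 3)/2 = 2 + √(-5)/2 = 2 + (I*√5)/2 = 2 + I*√5/2 ≈ 2.0 + 1.118*I)
E(N) = 9/2 (E(N) = 9*(½) = 9/2)
(m(-1) + w(4, 0))²*E(A) = (1/(3 - 1) + 0)²*(9/2) = (1/2 + 0)²*(9/2) = (½ + 0)²*(9/2) = (½)²*(9/2) = (¼)*(9/2) = 9/8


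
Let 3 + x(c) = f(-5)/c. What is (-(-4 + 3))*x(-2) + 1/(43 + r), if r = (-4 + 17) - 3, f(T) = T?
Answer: -51/106 ≈ -0.48113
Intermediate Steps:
r = 10 (r = 13 - 3 = 10)
x(c) = -3 - 5/c
(-(-4 + 3))*x(-2) + 1/(43 + r) = (-(-4 + 3))*(-3 - 5/(-2)) + 1/(43 + 10) = (-1*(-1))*(-3 - 5*(-½)) + 1/53 = 1*(-3 + 5/2) + 1/53 = 1*(-½) + 1/53 = -½ + 1/53 = -51/106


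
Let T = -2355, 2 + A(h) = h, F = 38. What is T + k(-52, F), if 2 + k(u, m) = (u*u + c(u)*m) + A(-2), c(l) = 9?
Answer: 685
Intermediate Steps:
A(h) = -2 + h
k(u, m) = -6 + u² + 9*m (k(u, m) = -2 + ((u*u + 9*m) + (-2 - 2)) = -2 + ((u² + 9*m) - 4) = -2 + (-4 + u² + 9*m) = -6 + u² + 9*m)
T + k(-52, F) = -2355 + (-6 + (-52)² + 9*38) = -2355 + (-6 + 2704 + 342) = -2355 + 3040 = 685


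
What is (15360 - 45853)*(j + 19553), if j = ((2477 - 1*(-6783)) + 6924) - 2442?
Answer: -1015264435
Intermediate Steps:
j = 13742 (j = ((2477 + 6783) + 6924) - 2442 = (9260 + 6924) - 2442 = 16184 - 2442 = 13742)
(15360 - 45853)*(j + 19553) = (15360 - 45853)*(13742 + 19553) = -30493*33295 = -1015264435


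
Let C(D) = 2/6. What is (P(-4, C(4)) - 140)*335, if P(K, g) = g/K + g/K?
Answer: -281735/6 ≈ -46956.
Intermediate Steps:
C(D) = 1/3 (C(D) = 2*(1/6) = 1/3)
P(K, g) = 2*g/K
(P(-4, C(4)) - 140)*335 = (2*(1/3)/(-4) - 140)*335 = (2*(1/3)*(-1/4) - 140)*335 = (-1/6 - 140)*335 = -841/6*335 = -281735/6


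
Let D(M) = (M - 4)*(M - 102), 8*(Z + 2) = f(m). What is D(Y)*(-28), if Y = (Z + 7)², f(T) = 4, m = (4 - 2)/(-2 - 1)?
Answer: 210945/4 ≈ 52736.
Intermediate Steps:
m = -⅔ (m = 2/(-3) = 2*(-⅓) = -⅔ ≈ -0.66667)
Z = -3/2 (Z = -2 + (⅛)*4 = -2 + ½ = -3/2 ≈ -1.5000)
Y = 121/4 (Y = (-3/2 + 7)² = (11/2)² = 121/4 ≈ 30.250)
D(M) = (-102 + M)*(-4 + M) (D(M) = (-4 + M)*(-102 + M) = (-102 + M)*(-4 + M))
D(Y)*(-28) = (408 + (121/4)² - 106*121/4)*(-28) = (408 + 14641/16 - 6413/2)*(-28) = -30135/16*(-28) = 210945/4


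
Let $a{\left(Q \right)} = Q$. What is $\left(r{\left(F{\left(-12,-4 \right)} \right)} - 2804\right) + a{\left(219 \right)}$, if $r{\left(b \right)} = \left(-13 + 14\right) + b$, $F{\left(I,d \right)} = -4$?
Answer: $-2588$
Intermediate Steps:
$r{\left(b \right)} = 1 + b$
$\left(r{\left(F{\left(-12,-4 \right)} \right)} - 2804\right) + a{\left(219 \right)} = \left(\left(1 - 4\right) - 2804\right) + 219 = \left(-3 - 2804\right) + 219 = -2807 + 219 = -2588$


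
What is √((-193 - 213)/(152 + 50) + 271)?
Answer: 4*√171498/101 ≈ 16.401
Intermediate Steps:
√((-193 - 213)/(152 + 50) + 271) = √(-406/202 + 271) = √(-406*1/202 + 271) = √(-203/101 + 271) = √(27168/101) = 4*√171498/101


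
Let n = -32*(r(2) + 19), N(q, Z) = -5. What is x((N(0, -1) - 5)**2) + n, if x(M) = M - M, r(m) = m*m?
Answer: -736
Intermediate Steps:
r(m) = m**2
x(M) = 0
n = -736 (n = -32*(2**2 + 19) = -32*(4 + 19) = -32*23 = -736)
x((N(0, -1) - 5)**2) + n = 0 - 736 = -736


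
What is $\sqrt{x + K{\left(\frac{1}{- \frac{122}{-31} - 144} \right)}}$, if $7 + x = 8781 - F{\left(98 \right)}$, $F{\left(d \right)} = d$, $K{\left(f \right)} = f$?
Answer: $\frac{\sqrt{163568181062}}{4342} \approx 93.145$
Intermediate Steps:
$x = 8676$ ($x = -7 + \left(8781 - 98\right) = -7 + 8683 = 8676$)
$\sqrt{x + K{\left(\frac{1}{- \frac{122}{-31} - 144} \right)}} = \sqrt{8676 + \frac{1}{- \frac{122}{-31} - 144}} = \sqrt{8676 + \frac{1}{\left(-122\right) \left(- \frac{1}{31}\right) - 144}} = \sqrt{8676 + \frac{1}{\frac{122}{31} - 144}} = \sqrt{8676 + \frac{1}{- \frac{4342}{31}}} = \sqrt{8676 - \frac{31}{4342}} = \sqrt{\frac{37671161}{4342}} = \frac{\sqrt{163568181062}}{4342}$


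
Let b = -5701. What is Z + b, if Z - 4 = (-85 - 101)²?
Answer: 28899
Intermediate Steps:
Z = 34600 (Z = 4 + (-85 - 101)² = 4 + (-186)² = 4 + 34596 = 34600)
Z + b = 34600 - 5701 = 28899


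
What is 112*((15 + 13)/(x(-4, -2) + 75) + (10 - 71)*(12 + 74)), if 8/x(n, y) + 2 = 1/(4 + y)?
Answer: -122788960/209 ≈ -5.8751e+5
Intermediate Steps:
x(n, y) = 8/(-2 + 1/(4 + y))
112*((15 + 13)/(x(-4, -2) + 75) + (10 - 71)*(12 + 74)) = 112*((15 + 13)/(8*(-4 - 1*(-2))/(7 + 2*(-2)) + 75) + (10 - 71)*(12 + 74)) = 112*(28/(8*(-4 + 2)/(7 - 4) + 75) - 61*86) = 112*(28/(8*(-2)/3 + 75) - 5246) = 112*(28/(8*(1/3)*(-2) + 75) - 5246) = 112*(28/(-16/3 + 75) - 5246) = 112*(28/(209/3) - 5246) = 112*(28*(3/209) - 5246) = 112*(84/209 - 5246) = 112*(-1096330/209) = -122788960/209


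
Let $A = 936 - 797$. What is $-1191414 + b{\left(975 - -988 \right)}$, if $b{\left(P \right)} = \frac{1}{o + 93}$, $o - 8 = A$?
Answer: $- \frac{285939359}{240} \approx -1.1914 \cdot 10^{6}$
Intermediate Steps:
$A = 139$
$o = 147$ ($o = 8 + 139 = 147$)
$b{\left(P \right)} = \frac{1}{240}$ ($b{\left(P \right)} = \frac{1}{147 + 93} = \frac{1}{240}$)
$-1191414 + b{\left(975 - -988 \right)} = -1191414 + \frac{1}{240} = - \frac{285939359}{240}$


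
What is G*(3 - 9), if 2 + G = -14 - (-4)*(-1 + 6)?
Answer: -24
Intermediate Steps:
G = 4 (G = -2 + (-14 - (-4)*(-1 + 6)) = -2 + (-14 - (-4)*5) = -2 + (-14 - 1*(-20)) = -2 + (-14 + 20) = -2 + 6 = 4)
G*(3 - 9) = 4*(3 - 9) = 4*(-6) = -24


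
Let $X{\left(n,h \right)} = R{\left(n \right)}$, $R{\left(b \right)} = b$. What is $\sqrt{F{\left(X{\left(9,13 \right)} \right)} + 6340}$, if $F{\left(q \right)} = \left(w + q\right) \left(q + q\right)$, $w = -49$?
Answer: $2 \sqrt{1405} \approx 74.967$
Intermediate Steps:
$X{\left(n,h \right)} = n$
$F{\left(q \right)} = 2 q \left(-49 + q\right)$ ($F{\left(q \right)} = \left(-49 + q\right) \left(q + q\right) = \left(-49 + q\right) 2 q = 2 q \left(-49 + q\right)$)
$\sqrt{F{\left(X{\left(9,13 \right)} \right)} + 6340} = \sqrt{2 \cdot 9 \left(-49 + 9\right) + 6340} = \sqrt{2 \cdot 9 \left(-40\right) + 6340} = \sqrt{-720 + 6340} = \sqrt{5620} = 2 \sqrt{1405}$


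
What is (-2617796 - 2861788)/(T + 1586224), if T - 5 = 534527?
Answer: -124536/48199 ≈ -2.5838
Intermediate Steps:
T = 534532 (T = 5 + 534527 = 534532)
(-2617796 - 2861788)/(T + 1586224) = (-2617796 - 2861788)/(534532 + 1586224) = -5479584/2120756 = -5479584*1/2120756 = -124536/48199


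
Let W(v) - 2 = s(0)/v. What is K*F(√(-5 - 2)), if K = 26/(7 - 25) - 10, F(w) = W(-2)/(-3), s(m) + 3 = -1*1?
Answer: 412/27 ≈ 15.259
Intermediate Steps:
s(m) = -4 (s(m) = -3 - 1*1 = -3 - 1 = -4)
W(v) = 2 - 4/v
F(w) = -4/3 (F(w) = (2 - 4/(-2))/(-3) = (2 - 4*(-½))*(-⅓) = (2 + 2)*(-⅓) = 4*(-⅓) = -4/3)
K = -103/9 (K = 26/(-18) - 10 = -1/18*26 - 10 = -13/9 - 10 = -103/9 ≈ -11.444)
K*F(√(-5 - 2)) = -103/9*(-4/3) = 412/27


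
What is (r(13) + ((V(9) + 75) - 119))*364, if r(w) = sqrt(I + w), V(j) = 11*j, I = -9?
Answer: 20748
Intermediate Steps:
r(w) = sqrt(-9 + w)
(r(13) + ((V(9) + 75) - 119))*364 = (sqrt(-9 + 13) + ((11*9 + 75) - 119))*364 = (sqrt(4) + ((99 + 75) - 119))*364 = (2 + (174 - 119))*364 = (2 + 55)*364 = 57*364 = 20748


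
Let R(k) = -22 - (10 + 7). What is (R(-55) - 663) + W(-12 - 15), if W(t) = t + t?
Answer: -756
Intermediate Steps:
W(t) = 2*t
R(k) = -39 (R(k) = -22 - 1*17 = -22 - 17 = -39)
(R(-55) - 663) + W(-12 - 15) = (-39 - 663) + 2*(-12 - 15) = -702 + 2*(-27) = -702 - 54 = -756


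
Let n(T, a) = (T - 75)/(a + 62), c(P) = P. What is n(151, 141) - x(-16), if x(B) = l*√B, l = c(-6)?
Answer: 76/203 + 24*I ≈ 0.37438 + 24.0*I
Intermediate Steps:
l = -6
x(B) = -6*√B
n(T, a) = (-75 + T)/(62 + a)
n(151, 141) - x(-16) = (-75 + 151)/(62 + 141) - (-6)*√(-16) = 76/203 - (-6)*4*I = (1/203)*76 - (-24)*I = 76/203 + 24*I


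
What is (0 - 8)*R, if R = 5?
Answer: -40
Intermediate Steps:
(0 - 8)*R = (0 - 8)*5 = -8*5 = -40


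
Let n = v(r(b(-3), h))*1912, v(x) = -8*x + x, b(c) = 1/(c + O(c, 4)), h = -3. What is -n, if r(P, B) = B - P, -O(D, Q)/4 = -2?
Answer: -214144/5 ≈ -42829.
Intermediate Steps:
O(D, Q) = 8 (O(D, Q) = -4*(-2) = 8)
b(c) = 1/(8 + c) (b(c) = 1/(c + 8) = 1/(8 + c))
v(x) = -7*x
n = 214144/5 (n = -7*(-3 - 1/(8 - 3))*1912 = -7*(-3 - 1/5)*1912 = -7*(-16/5)*1912 = (112/5)*1912 = 214144/5 ≈ 42829.)
-n = -1*214144/5 = -214144/5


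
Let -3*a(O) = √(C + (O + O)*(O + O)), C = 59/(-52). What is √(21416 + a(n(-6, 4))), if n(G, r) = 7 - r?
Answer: √(130294944 - 546*√481)/78 ≈ 146.34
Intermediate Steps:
C = -59/52 (C = 59*(-1/52) = -59/52 ≈ -1.1346)
a(O) = -√(-59/52 + 4*O²)/3 (a(O) = -√(-59/52 + (O + O)*(O + O))/3 = -√(-59/52 + (2*O)*(2*O))/3 = -√(-59/52 + 4*O²)/3)
√(21416 + a(n(-6, 4))) = √(21416 - √(-767 + 2704*(7 - 1*4)²)/78) = √(21416 - √(-767 + 2704*(7 - 4)²)/78) = √(21416 - √(-767 + 2704*3²)/78) = √(21416 - √(-767 + 2704*9)/78) = √(21416 - √(-767 + 24336)/78) = √(21416 - 7*√481/78)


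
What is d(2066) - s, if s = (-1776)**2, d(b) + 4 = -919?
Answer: -3155099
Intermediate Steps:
d(b) = -923 (d(b) = -4 - 919 = -923)
s = 3154176
d(2066) - s = -923 - 1*3154176 = -923 - 3154176 = -3155099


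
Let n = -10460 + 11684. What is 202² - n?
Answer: 39580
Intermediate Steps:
n = 1224
202² - n = 202² - 1*1224 = 40804 - 1224 = 39580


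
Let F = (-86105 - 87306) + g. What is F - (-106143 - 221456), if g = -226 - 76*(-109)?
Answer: 162246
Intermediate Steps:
g = 8058 (g = -226 + 8284 = 8058)
F = -165353 (F = (-86105 - 87306) + 8058 = -173411 + 8058 = -165353)
F - (-106143 - 221456) = -165353 - (-106143 - 221456) = -165353 - 1*(-327599) = -165353 + 327599 = 162246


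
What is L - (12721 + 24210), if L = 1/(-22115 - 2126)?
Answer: -895244372/24241 ≈ -36931.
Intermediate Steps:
L = -1/24241 (L = 1/(-24241) = -1/24241 ≈ -4.1252e-5)
L - (12721 + 24210) = -1/24241 - (12721 + 24210) = -1/24241 - 1*36931 = -1/24241 - 36931 = -895244372/24241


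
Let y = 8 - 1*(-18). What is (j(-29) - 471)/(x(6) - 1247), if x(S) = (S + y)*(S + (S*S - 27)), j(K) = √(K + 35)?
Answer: 471/767 - √6/767 ≈ 0.61089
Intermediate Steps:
y = 26 (y = 8 + 18 = 26)
j(K) = √(35 + K)
x(S) = (26 + S)*(-27 + S + S²) (x(S) = (S + 26)*(S + (S*S - 27)) = (26 + S)*(S + (S² - 27)) = (26 + S)*(S + (-27 + S²)) = (26 + S)*(-27 + S + S²))
(j(-29) - 471)/(x(6) - 1247) = (√(35 - 29) - 471)/((-702 + 6³ - 1*6 + 27*6²) - 1247) = (√6 - 471)/((-702 + 216 - 6 + 27*36) - 1247) = (-471 + √6)/((-702 + 216 - 6 + 972) - 1247) = (-471 + √6)/(480 - 1247) = (-471 + √6)/(-767) = (-471 + √6)*(-1/767) = 471/767 - √6/767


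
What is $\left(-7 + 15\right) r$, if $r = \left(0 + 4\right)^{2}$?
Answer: $128$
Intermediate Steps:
$r = 16$ ($r = 4^{2} = 16$)
$\left(-7 + 15\right) r = \left(-7 + 15\right) 16 = 8 \cdot 16 = 128$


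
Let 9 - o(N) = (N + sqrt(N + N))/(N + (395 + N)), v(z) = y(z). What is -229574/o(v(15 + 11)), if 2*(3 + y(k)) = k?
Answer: -70978541450/2775121 - 38109284*sqrt(5)/2775121 ≈ -25607.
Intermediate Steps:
y(k) = -3 + k/2
v(z) = -3 + z/2
o(N) = 9 - (N + sqrt(2)*sqrt(N))/(395 + 2*N) (o(N) = 9 - (N + sqrt(N + N))/(N + (395 + N)) = 9 - (N + sqrt(2*N))/(395 + 2*N) = 9 - (N + sqrt(2)*sqrt(N))/(395 + 2*N))
-229574/o(v(15 + 11)) = -229574*(395 + 2*(-3 + (15 + 11)/2))/(3555 + 17*(-3 + (15 + 11)/2) - sqrt(2)*sqrt(-3 + (15 + 11)/2)) = -229574*(395 + 2*(-3 + (1/2)*26))/(3555 + 17*(-3 + (1/2)*26) - sqrt(2)*sqrt(-3 + (1/2)*26)) = -229574*(395 + 2*(-3 + 13))/(3555 + 17*(-3 + 13) - sqrt(2)*sqrt(-3 + 13)) = -229574*(395 + 2*10)/(3555 + 17*10 - sqrt(2)*sqrt(10)) = -229574*(395 + 20)/(3555 + 170 - 2*sqrt(5)) = -229574*415/(3725 - 2*sqrt(5)) = -229574/(745/83 - 2*sqrt(5)/415)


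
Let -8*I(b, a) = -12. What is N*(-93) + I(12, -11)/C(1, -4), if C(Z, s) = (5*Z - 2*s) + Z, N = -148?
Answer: 385395/28 ≈ 13764.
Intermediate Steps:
C(Z, s) = -2*s + 6*Z (C(Z, s) = (-2*s + 5*Z) + Z = -2*s + 6*Z)
I(b, a) = 3/2 (I(b, a) = -⅛*(-12) = 3/2)
N*(-93) + I(12, -11)/C(1, -4) = -148*(-93) + 3/(2*(-2*(-4) + 6*1)) = 13764 + 3/(2*(8 + 6)) = 13764 + (3/2)/14 = 13764 + (3/2)*(1/14) = 13764 + 3/28 = 385395/28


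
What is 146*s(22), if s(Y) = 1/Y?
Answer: 73/11 ≈ 6.6364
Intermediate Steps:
146*s(22) = 146/22 = 146*(1/22) = 73/11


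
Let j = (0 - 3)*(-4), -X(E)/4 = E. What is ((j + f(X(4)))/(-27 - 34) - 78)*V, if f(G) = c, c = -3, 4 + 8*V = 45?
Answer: -195447/488 ≈ -400.51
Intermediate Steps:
V = 41/8 (V = -½ + (⅛)*45 = -½ + 45/8 = 41/8 ≈ 5.1250)
X(E) = -4*E
f(G) = -3
j = 12 (j = -3*(-4) = 12)
((j + f(X(4)))/(-27 - 34) - 78)*V = ((12 - 3)/(-27 - 34) - 78)*(41/8) = (9/(-61) - 78)*(41/8) = (9*(-1/61) - 78)*(41/8) = (-9/61 - 78)*(41/8) = -4767/61*41/8 = -195447/488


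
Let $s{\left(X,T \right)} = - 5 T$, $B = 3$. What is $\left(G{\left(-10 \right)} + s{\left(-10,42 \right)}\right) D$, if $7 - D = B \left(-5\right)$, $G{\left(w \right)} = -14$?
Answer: $-4928$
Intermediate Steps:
$D = 22$ ($D = 7 - 3 \left(-5\right) = 7 - -15 = 7 + 15 = 22$)
$\left(G{\left(-10 \right)} + s{\left(-10,42 \right)}\right) D = \left(-14 - 210\right) 22 = \left(-224\right) 22 = -4928$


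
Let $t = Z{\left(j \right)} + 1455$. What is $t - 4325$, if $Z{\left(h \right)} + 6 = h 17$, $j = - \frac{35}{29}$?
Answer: $- \frac{83999}{29} \approx -2896.5$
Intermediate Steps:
$j = - \frac{35}{29}$ ($j = \left(-35\right) \frac{1}{29} = - \frac{35}{29} \approx -1.2069$)
$Z{\left(h \right)} = -6 + 17 h$ ($Z{\left(h \right)} = -6 + h 17 = -6 + 17 h$)
$t = \frac{41426}{29}$ ($t = \left(-6 + 17 \left(- \frac{35}{29}\right)\right) + 1455 = \left(-6 - \frac{595}{29}\right) + 1455 = - \frac{769}{29} + 1455 = \frac{41426}{29} \approx 1428.5$)
$t - 4325 = \frac{41426}{29} - 4325 = - \frac{83999}{29}$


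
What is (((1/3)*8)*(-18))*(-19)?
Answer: 912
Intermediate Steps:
(((1/3)*8)*(-18))*(-19) = (((1*(⅓))*8)*(-18))*(-19) = (((⅓)*8)*(-18))*(-19) = ((8/3)*(-18))*(-19) = -48*(-19) = 912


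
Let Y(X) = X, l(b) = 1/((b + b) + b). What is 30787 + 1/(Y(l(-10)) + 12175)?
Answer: 11244920993/365249 ≈ 30787.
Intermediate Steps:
l(b) = 1/(3*b) (l(b) = 1/(2*b + b) = 1/(3*b))
30787 + 1/(Y(l(-10)) + 12175) = 30787 + 1/((⅓)/(-10) + 12175) = 30787 + 1/((⅓)*(-⅒) + 12175) = 30787 + 1/(-1/30 + 12175) = 30787 + 1/(365249/30) = 30787 + 30/365249 = 11244920993/365249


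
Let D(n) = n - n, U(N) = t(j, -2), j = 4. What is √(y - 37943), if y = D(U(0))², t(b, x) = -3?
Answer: I*√37943 ≈ 194.79*I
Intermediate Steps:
U(N) = -3
D(n) = 0
y = 0 (y = 0² = 0)
√(y - 37943) = √(0 - 37943) = √(-37943) = I*√37943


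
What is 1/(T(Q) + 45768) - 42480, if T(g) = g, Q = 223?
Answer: -1953697679/45991 ≈ -42480.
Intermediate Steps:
1/(T(Q) + 45768) - 42480 = 1/(223 + 45768) - 42480 = 1/45991 - 42480 = -1953697679/45991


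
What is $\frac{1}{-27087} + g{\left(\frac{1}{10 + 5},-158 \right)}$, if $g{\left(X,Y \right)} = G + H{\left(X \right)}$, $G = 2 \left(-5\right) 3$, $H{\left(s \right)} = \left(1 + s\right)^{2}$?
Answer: $- \frac{58634401}{2031525} \approx -28.862$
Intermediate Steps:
$G = -30$ ($G = \left(-10\right) 3 = -30$)
$g{\left(X,Y \right)} = -30 + \left(1 + X\right)^{2}$
$\frac{1}{-27087} + g{\left(\frac{1}{10 + 5},-158 \right)} = \frac{1}{-27087} - \left(30 - \left(1 + \frac{1}{10 + 5}\right)^{2}\right) = - \frac{1}{27087} - \left(30 - \left(1 + \frac{1}{15}\right)^{2}\right) = - \frac{1}{27087} - \left(30 - \left(\frac{16}{15}\right)^{2}\right) = - \frac{1}{27087} + \left(-30 + \frac{256}{225}\right) = - \frac{1}{27087} - \frac{6494}{225} = - \frac{58634401}{2031525}$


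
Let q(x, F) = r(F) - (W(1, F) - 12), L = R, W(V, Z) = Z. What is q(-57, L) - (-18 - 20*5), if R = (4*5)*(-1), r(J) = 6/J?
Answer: 1497/10 ≈ 149.70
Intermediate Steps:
R = -20 (R = 20*(-1) = -20)
L = -20
q(x, F) = 12 - F + 6/F (q(x, F) = 6/F - (F - 12) = 6/F - (-12 + F) = 6/F + (12 - F) = 12 - F + 6/F)
q(-57, L) - (-18 - 20*5) = (12 - 1*(-20) + 6/(-20)) - (-18 - 20*5) = (12 + 20 + 6*(-1/20)) - (-18 - 100) = (12 + 20 - 3/10) - 1*(-118) = 317/10 + 118 = 1497/10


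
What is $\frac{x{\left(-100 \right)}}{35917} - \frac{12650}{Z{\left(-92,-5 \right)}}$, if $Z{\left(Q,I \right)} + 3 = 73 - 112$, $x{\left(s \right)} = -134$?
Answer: $\frac{32453173}{107751} \approx 301.19$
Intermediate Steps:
$Z{\left(Q,I \right)} = -42$ ($Z{\left(Q,I \right)} = -3 + \left(73 - 112\right) = -3 - 39 = -42$)
$\frac{x{\left(-100 \right)}}{35917} - \frac{12650}{Z{\left(-92,-5 \right)}} = - \frac{134}{35917} - \frac{12650}{-42} = \left(-134\right) \frac{1}{35917} - - \frac{6325}{21} = - \frac{134}{35917} + \frac{6325}{21} = \frac{32453173}{107751}$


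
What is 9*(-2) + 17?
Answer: -1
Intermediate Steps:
9*(-2) + 17 = -18 + 17 = -1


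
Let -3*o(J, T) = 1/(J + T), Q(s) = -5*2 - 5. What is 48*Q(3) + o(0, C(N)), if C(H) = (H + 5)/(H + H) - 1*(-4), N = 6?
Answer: -42484/59 ≈ -720.07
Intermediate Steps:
Q(s) = -15 (Q(s) = -10 - 5 = -15)
C(H) = 4 + (5 + H)/(2*H) (C(H) = (5 + H)/((2*H)) + 4 = (5 + H)*(1/(2*H)) + 4 = (5 + H)/(2*H) + 4 = 4 + (5 + H)/(2*H))
o(J, T) = -1/(3*(J + T))
48*Q(3) + o(0, C(N)) = 48*(-15) - 1/(3*0 + 3*((½)*(5 + 9*6)/6)) = -720 - 1/(0 + 3*((½)*(⅙)*(5 + 54))) = -720 - 1/(0 + 3*((½)*(⅙)*59)) = -720 - 1/(0 + 3*(59/12)) = -720 - 1/(0 + 59/4) = -720 - 1/59/4 = -720 - 1*4/59 = -720 - 4/59 = -42484/59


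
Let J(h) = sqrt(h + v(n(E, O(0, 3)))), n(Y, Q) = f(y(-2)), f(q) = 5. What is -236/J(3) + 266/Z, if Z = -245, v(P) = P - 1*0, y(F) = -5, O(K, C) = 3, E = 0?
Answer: -38/35 - 59*sqrt(2) ≈ -84.524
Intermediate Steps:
n(Y, Q) = 5
v(P) = P (v(P) = P + 0 = P)
J(h) = sqrt(5 + h) (J(h) = sqrt(h + 5) = sqrt(5 + h))
-236/J(3) + 266/Z = -236/sqrt(5 + 3) + 266/(-245) = -236*sqrt(2)/4 + 266*(-1/245) = -236*sqrt(2)/4 - 38/35 = -59*sqrt(2) - 38/35 = -38/35 - 59*sqrt(2)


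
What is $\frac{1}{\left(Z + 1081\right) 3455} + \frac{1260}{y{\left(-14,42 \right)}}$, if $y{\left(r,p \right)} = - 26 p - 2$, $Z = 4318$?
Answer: $- \frac{11751732803}{10203489115} \approx -1.1517$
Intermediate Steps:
$y{\left(r,p \right)} = -2 - 26 p$
$\frac{1}{\left(Z + 1081\right) 3455} + \frac{1260}{y{\left(-14,42 \right)}} = \frac{1}{\left(4318 + 1081\right) 3455} + \frac{1260}{-2 - 1092} = \frac{1}{5399} \cdot \frac{1}{3455} + \frac{1260}{-2 - 1092} = \frac{1}{5399} \cdot \frac{1}{3455} + \frac{1260}{-1094} = \frac{1}{18653545} + 1260 \left(- \frac{1}{1094}\right) = \frac{1}{18653545} - \frac{630}{547} = - \frac{11751732803}{10203489115}$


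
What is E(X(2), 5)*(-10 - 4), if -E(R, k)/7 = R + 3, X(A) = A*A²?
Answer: 1078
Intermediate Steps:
X(A) = A³
E(R, k) = -21 - 7*R (E(R, k) = -7*(R + 3) = -7*(3 + R) = -21 - 7*R)
E(X(2), 5)*(-10 - 4) = (-21 - 7*2³)*(-10 - 4) = (-21 - 7*8)*(-14) = (-21 - 56)*(-14) = -77*(-14) = 1078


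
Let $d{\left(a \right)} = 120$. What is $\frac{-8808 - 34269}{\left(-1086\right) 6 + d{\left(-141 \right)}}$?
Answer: $\frac{14359}{2132} \approx 6.735$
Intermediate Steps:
$\frac{-8808 - 34269}{\left(-1086\right) 6 + d{\left(-141 \right)}} = \frac{-8808 - 34269}{\left(-1086\right) 6 + 120} = - \frac{43077}{-6516 + 120} = - \frac{43077}{-6396} = \left(-43077\right) \left(- \frac{1}{6396}\right) = \frac{14359}{2132}$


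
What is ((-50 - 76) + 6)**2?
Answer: 14400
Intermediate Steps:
((-50 - 76) + 6)**2 = (-126 + 6)**2 = (-120)**2 = 14400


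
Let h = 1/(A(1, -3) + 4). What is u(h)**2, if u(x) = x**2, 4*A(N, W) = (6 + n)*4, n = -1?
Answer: 1/6561 ≈ 0.00015242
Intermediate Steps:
A(N, W) = 5 (A(N, W) = ((6 - 1)*4)/4 = (5*4)/4 = (1/4)*20 = 5)
h = 1/9 (h = 1/(5 + 4) = 1/9 ≈ 0.11111)
u(h)**2 = ((1/9)**2)**2 = (1/81)**2 = 1/6561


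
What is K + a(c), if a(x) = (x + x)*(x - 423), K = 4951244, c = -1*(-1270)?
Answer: 7102624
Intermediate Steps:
c = 1270
a(x) = 2*x*(-423 + x) (a(x) = (2*x)*(-423 + x) = 2*x*(-423 + x))
K + a(c) = 4951244 + 2*1270*(-423 + 1270) = 4951244 + 2*1270*847 = 4951244 + 2151380 = 7102624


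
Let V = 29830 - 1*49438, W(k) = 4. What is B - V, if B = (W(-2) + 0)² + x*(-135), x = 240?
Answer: -12776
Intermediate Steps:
V = -19608 (V = 29830 - 49438 = -19608)
B = -32384 (B = (4 + 0)² + 240*(-135) = 4² - 32400 = 16 - 32400 = -32384)
B - V = -32384 - 1*(-19608) = -32384 + 19608 = -12776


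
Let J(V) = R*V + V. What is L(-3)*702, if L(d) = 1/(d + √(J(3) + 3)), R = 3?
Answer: 351 + 117*√15 ≈ 804.14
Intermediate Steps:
J(V) = 4*V (J(V) = 3*V + V = 4*V)
L(d) = 1/(d + √15) (L(d) = 1/(d + √(4*3 + 3)) = 1/(d + √(12 + 3)) = 1/(d + √15))
L(-3)*702 = 702/(-3 + √15)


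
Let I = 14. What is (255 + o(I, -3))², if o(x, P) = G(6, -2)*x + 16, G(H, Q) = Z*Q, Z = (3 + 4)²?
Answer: 1212201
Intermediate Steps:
Z = 49 (Z = 7² = 49)
G(H, Q) = 49*Q
o(x, P) = 16 - 98*x (o(x, P) = (49*(-2))*x + 16 = -98*x + 16 = 16 - 98*x)
(255 + o(I, -3))² = (255 + (16 - 98*14))² = (255 + (16 - 1372))² = (255 - 1356)² = (-1101)² = 1212201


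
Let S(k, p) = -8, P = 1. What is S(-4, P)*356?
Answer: -2848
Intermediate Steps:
S(-4, P)*356 = -8*356 = -2848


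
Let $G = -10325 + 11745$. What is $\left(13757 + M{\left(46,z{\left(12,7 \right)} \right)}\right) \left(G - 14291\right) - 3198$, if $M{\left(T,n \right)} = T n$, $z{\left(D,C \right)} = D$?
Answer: $-184174337$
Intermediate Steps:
$G = 1420$
$\left(13757 + M{\left(46,z{\left(12,7 \right)} \right)}\right) \left(G - 14291\right) - 3198 = \left(13757 + 46 \cdot 12\right) \left(1420 - 14291\right) - 3198 = \left(13757 + 552\right) \left(-12871\right) - 3198 = 14309 \left(-12871\right) - 3198 = -184171139 - 3198 = -184174337$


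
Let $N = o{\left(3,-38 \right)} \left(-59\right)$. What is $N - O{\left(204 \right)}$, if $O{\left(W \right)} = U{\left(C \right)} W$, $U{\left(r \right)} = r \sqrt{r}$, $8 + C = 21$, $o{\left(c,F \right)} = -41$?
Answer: $2419 - 2652 \sqrt{13} \approx -7142.9$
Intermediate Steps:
$C = 13$ ($C = -8 + 21 = 13$)
$N = 2419$ ($N = \left(-41\right) \left(-59\right) = 2419$)
$U{\left(r \right)} = r^{\frac{3}{2}}$
$O{\left(W \right)} = 13 W \sqrt{13}$ ($O{\left(W \right)} = 13^{\frac{3}{2}} W = 13 \sqrt{13} W = 13 W \sqrt{13}$)
$N - O{\left(204 \right)} = 2419 - 13 \cdot 204 \sqrt{13} = 2419 - 2652 \sqrt{13}$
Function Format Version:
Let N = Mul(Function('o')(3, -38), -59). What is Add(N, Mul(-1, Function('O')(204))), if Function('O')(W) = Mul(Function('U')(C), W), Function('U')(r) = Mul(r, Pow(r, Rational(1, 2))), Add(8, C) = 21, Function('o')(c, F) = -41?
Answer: Add(2419, Mul(-2652, Pow(13, Rational(1, 2)))) ≈ -7142.9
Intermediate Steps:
C = 13 (C = Add(-8, 21) = 13)
N = 2419 (N = Mul(-41, -59) = 2419)
Function('U')(r) = Pow(r, Rational(3, 2))
Function('O')(W) = Mul(13, W, Pow(13, Rational(1, 2))) (Function('O')(W) = Mul(Pow(13, Rational(3, 2)), W) = Mul(Mul(13, Pow(13, Rational(1, 2))), W) = Mul(13, W, Pow(13, Rational(1, 2))))
Add(N, Mul(-1, Function('O')(204))) = Add(2419, Mul(-1, Mul(13, 204, Pow(13, Rational(1, 2))))) = Add(2419, Mul(-1, Mul(2652, Pow(13, Rational(1, 2))))) = Add(2419, Mul(-2652, Pow(13, Rational(1, 2))))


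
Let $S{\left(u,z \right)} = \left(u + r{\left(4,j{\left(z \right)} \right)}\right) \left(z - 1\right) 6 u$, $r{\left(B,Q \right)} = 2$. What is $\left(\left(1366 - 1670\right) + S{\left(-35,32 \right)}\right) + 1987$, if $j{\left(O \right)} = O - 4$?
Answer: $216513$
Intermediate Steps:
$j{\left(O \right)} = -4 + O$
$S{\left(u,z \right)} = 6 u \left(-1 + z\right) \left(2 + u\right)$ ($S{\left(u,z \right)} = \left(u + 2\right) \left(z - 1\right) 6 u = \left(2 + u\right) \left(-1 + z\right) 6 u = \left(-1 + z\right) \left(2 + u\right) 6 u = 6 \left(-1 + z\right) \left(2 + u\right) u = 6 u \left(-1 + z\right) \left(2 + u\right)$)
$\left(\left(1366 - 1670\right) + S{\left(-35,32 \right)}\right) + 1987 = \left(\left(1366 - 1670\right) + 6 \left(-35\right) \left(-2 - -35 + 2 \cdot 32 - 1120\right)\right) + 1987 = \left(\left(1366 - 1670\right) + 6 \left(-35\right) \left(-2 + 35 + 64 - 1120\right)\right) + 1987 = \left(-304 + 6 \left(-35\right) \left(-1023\right)\right) + 1987 = \left(-304 + 214830\right) + 1987 = 214526 + 1987 = 216513$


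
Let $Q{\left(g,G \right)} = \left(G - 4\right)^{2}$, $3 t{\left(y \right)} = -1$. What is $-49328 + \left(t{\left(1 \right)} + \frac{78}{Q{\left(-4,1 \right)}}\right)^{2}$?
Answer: $- \frac{443327}{9} \approx -49259.0$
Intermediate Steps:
$t{\left(y \right)} = - \frac{1}{3}$ ($t{\left(y \right)} = \frac{1}{3} \left(-1\right) = - \frac{1}{3}$)
$Q{\left(g,G \right)} = \left(-4 + G\right)^{2}$
$-49328 + \left(t{\left(1 \right)} + \frac{78}{Q{\left(-4,1 \right)}}\right)^{2} = -49328 + \left(- \frac{1}{3} + \frac{78}{\left(-4 + 1\right)^{2}}\right)^{2} = -49328 + \left(- \frac{1}{3} + \frac{78}{\left(-3\right)^{2}}\right)^{2} = -49328 + \left(- \frac{1}{3} + \frac{78}{9}\right)^{2} = -49328 + \left(- \frac{1}{3} + 78 \cdot \frac{1}{9}\right)^{2} = -49328 + \left(- \frac{1}{3} + \frac{26}{3}\right)^{2} = -49328 + \left(\frac{25}{3}\right)^{2} = -49328 + \frac{625}{9} = - \frac{443327}{9}$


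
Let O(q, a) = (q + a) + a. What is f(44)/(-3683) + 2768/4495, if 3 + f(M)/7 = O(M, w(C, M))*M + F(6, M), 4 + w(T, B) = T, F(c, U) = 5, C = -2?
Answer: -1178314/570865 ≈ -2.0641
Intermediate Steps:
w(T, B) = -4 + T
O(q, a) = q + 2*a (O(q, a) = (a + q) + a = q + 2*a)
f(M) = 14 + 7*M*(-12 + M) (f(M) = -21 + 7*((M + 2*(-4 - 2))*M + 5) = -21 + 7*((M + 2*(-6))*M + 5) = -21 + 7*((M - 12)*M + 5) = -21 + 7*((-12 + M)*M + 5) = -21 + 7*(M*(-12 + M) + 5) = -21 + 7*(5 + M*(-12 + M)) = -21 + (35 + 7*M*(-12 + M)) = 14 + 7*M*(-12 + M))
f(44)/(-3683) + 2768/4495 = (14 + 7*44*(-12 + 44))/(-3683) + 2768/4495 = (14 + 7*44*32)*(-1/3683) + 2768*(1/4495) = (14 + 9856)*(-1/3683) + 2768/4495 = 9870*(-1/3683) + 2768/4495 = -9870/3683 + 2768/4495 = -1178314/570865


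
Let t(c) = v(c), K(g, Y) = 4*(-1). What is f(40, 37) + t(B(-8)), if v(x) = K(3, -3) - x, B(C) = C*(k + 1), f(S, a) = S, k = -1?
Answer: 36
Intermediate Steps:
K(g, Y) = -4
B(C) = 0 (B(C) = C*(-1 + 1) = C*0 = 0)
v(x) = -4 - x
t(c) = -4 - c
f(40, 37) + t(B(-8)) = 40 + (-4 - 1*0) = 40 + (-4 + 0) = 40 - 4 = 36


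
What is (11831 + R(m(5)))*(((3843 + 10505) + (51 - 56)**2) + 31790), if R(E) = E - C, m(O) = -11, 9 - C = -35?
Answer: 543615488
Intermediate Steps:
C = 44 (C = 9 - 1*(-35) = 9 + 35 = 44)
R(E) = -44 + E (R(E) = E - 1*44 = E - 44 = -44 + E)
(11831 + R(m(5)))*(((3843 + 10505) + (51 - 56)**2) + 31790) = (11831 + (-44 - 11))*(((3843 + 10505) + (51 - 56)**2) + 31790) = (11831 - 55)*((14348 + (-5)**2) + 31790) = 11776*((14348 + 25) + 31790) = 11776*(14373 + 31790) = 11776*46163 = 543615488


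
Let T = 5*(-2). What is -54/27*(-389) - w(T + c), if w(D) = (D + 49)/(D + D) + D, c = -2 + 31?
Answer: 14387/19 ≈ 757.21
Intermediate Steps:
T = -10
c = 29
w(D) = D + (49 + D)/(2*D) (w(D) = (49 + D)/((2*D)) + D = (49 + D)*(1/(2*D)) + D = (49 + D)/(2*D) + D = D + (49 + D)/(2*D))
-54/27*(-389) - w(T + c) = -54/27*(-389) - (1/2 + (-10 + 29) + 49/(2*(-10 + 29))) = -54*1/27*(-389) - (1/2 + 19 + (49/2)/19) = -2*(-389) - (1/2 + 19 + (49/2)*(1/19)) = 778 - (1/2 + 19 + 49/38) = 778 - 1*395/19 = 778 - 395/19 = 14387/19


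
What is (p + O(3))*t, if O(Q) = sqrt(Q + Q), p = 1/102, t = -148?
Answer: -74/51 - 148*sqrt(6) ≈ -363.98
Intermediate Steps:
p = 1/102 ≈ 0.0098039
O(Q) = sqrt(2)*sqrt(Q) (O(Q) = sqrt(2*Q) = sqrt(2)*sqrt(Q))
(p + O(3))*t = (1/102 + sqrt(2)*sqrt(3))*(-148) = (1/102 + sqrt(6))*(-148) = -74/51 - 148*sqrt(6)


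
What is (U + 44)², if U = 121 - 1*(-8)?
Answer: 29929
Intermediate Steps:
U = 129 (U = 121 + 8 = 129)
(U + 44)² = (129 + 44)² = 173² = 29929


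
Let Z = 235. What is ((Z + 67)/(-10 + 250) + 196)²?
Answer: 560316241/14400 ≈ 38911.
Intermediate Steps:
((Z + 67)/(-10 + 250) + 196)² = ((235 + 67)/(-10 + 250) + 196)² = (302/240 + 196)² = (302*(1/240) + 196)² = (151/120 + 196)² = (23671/120)² = 560316241/14400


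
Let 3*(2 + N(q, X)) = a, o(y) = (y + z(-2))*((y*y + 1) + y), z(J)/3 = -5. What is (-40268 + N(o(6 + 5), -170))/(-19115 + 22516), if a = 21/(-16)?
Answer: -644327/54416 ≈ -11.841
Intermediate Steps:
z(J) = -15 (z(J) = 3*(-5) = -15)
o(y) = (-15 + y)*(1 + y + y²) (o(y) = (y - 15)*((y*y + 1) + y) = (-15 + y)*((y² + 1) + y) = (-15 + y)*((1 + y²) + y) = (-15 + y)*(1 + y + y²))
a = -21/16 (a = 21*(-1/16) = -21/16 ≈ -1.3125)
N(q, X) = -39/16 (N(q, X) = -2 + (⅓)*(-21/16) = -2 - 7/16 = -39/16)
(-40268 + N(o(6 + 5), -170))/(-19115 + 22516) = (-40268 - 39/16)/(-19115 + 22516) = -644327/16/3401 = -644327/16*1/3401 = -644327/54416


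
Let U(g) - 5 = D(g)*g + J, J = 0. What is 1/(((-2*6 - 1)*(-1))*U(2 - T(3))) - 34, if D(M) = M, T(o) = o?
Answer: -2651/78 ≈ -33.987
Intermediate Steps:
U(g) = 5 + g² (U(g) = 5 + (g*g + 0) = 5 + (g² + 0) = 5 + g²)
1/(((-2*6 - 1)*(-1))*U(2 - T(3))) - 34 = 1/(((-2*6 - 1)*(-1))*(5 + (2 - 1*3)²)) - 34 = 1/(((-12 - 1)*(-1))*(5 + (2 - 3)²)) - 34 = 1/((-13*(-1))*(5 + (-1)²)) - 34 = 1/(13*(5 + 1)) - 34 = 1/(13*6) - 34 = 1/78 - 34 = -2651/78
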